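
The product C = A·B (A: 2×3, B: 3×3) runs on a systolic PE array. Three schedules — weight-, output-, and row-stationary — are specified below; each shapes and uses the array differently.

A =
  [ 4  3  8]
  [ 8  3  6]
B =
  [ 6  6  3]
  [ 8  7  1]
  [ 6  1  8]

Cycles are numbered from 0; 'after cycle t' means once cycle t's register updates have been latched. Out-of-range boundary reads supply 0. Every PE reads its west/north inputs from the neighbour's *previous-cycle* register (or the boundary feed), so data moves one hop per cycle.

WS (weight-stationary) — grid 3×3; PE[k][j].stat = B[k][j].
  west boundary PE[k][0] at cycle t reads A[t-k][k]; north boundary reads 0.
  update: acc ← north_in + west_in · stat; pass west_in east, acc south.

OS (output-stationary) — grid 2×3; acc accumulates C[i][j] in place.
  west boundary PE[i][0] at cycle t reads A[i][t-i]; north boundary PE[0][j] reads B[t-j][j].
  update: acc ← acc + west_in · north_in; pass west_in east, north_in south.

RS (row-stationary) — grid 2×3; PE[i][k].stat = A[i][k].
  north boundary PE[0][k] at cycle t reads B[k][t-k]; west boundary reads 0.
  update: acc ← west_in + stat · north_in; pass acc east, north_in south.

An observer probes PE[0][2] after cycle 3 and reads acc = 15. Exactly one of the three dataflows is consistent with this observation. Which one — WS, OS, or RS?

Under WS (3×3), PE[0][2]:
  step 0 · PE0,2: acc=0; fwd→0 fwd↓0
  step 1 · PE0,2: acc=0; fwd→0 fwd↓0
  step 2 · PE0,2: acc=12; fwd→4 fwd↓12
  step 3 · PE0,2: acc=24; fwd→8 fwd↓24
Under OS (2×3), PE[0][2]:
  step 0 · PE0,2: acc=0; fwd→0 fwd↓0
  step 1 · PE0,2: acc=0; fwd→0 fwd↓0
  step 2 · PE0,2: acc=12; fwd→4 fwd↓3
  step 3 · PE0,2: acc=15; fwd→3 fwd↓1
Under RS (2×3), PE[0][2]:
  step 0 · PE0,2: acc=0; fwd→0 fwd↓0
  step 1 · PE0,2: acc=0; fwd→0 fwd↓0
  step 2 · PE0,2: acc=96; fwd→96 fwd↓6
  step 3 · PE0,2: acc=53; fwd→53 fwd↓1

dataflow = OS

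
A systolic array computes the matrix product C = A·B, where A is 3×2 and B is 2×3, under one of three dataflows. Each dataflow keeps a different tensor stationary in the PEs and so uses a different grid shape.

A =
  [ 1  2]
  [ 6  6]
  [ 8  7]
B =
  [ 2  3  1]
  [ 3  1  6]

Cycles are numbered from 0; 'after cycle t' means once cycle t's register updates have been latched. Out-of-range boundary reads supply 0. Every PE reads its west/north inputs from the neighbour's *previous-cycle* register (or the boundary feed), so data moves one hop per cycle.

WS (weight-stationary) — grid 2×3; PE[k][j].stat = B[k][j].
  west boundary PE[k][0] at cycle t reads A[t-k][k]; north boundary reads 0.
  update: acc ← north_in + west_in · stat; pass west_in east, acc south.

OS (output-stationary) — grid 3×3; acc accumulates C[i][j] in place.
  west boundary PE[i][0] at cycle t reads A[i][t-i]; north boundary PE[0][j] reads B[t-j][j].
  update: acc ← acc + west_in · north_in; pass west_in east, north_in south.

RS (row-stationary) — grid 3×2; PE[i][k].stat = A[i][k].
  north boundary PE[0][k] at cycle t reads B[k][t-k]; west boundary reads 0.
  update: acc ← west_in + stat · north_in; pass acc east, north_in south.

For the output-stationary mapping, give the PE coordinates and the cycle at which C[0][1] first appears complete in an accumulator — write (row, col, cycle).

(row, col, cycle) = (0, 1, 2)

Under OS, C[0][1] lands at PE[0][1]:
  c0 r0c1: 0 / 0 / 0
  c1 r0c1: 3 / 1 / 3
  c2 r0c1: 5 / 2 / 1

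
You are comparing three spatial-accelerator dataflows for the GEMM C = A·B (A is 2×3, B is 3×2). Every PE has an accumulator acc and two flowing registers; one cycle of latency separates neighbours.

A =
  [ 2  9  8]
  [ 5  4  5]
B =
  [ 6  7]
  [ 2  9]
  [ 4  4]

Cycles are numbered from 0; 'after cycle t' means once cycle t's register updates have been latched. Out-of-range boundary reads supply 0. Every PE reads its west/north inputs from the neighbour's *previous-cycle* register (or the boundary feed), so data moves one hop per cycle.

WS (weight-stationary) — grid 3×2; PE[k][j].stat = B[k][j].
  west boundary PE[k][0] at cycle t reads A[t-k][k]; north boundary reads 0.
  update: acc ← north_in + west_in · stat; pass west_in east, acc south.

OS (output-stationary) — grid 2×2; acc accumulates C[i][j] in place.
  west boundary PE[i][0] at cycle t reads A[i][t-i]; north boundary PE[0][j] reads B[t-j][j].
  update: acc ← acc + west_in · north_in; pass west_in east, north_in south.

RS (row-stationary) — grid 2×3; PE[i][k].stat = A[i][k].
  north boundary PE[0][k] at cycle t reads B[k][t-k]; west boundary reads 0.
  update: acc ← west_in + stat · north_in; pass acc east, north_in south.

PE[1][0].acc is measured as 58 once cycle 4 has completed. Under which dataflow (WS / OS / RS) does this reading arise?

dataflow = OS

WS (3×2 grid), PE[1][0]:
  0: (1,0).acc=0  regs=<0,0>
  1: (1,0).acc=30  regs=<9,30>
  2: (1,0).acc=38  regs=<4,38>
  3: (1,0).acc=0  regs=<0,0>
  4: (1,0).acc=0  regs=<0,0>
OS (2×2 grid), PE[1][0]:
  0: (1,0).acc=0  regs=<0,0>
  1: (1,0).acc=30  regs=<5,6>
  2: (1,0).acc=38  regs=<4,2>
  3: (1,0).acc=58  regs=<5,4>
  4: (1,0).acc=58  regs=<0,0>
RS (2×3 grid), PE[1][0]:
  0: (1,0).acc=0  regs=<0,0>
  1: (1,0).acc=30  regs=<30,6>
  2: (1,0).acc=35  regs=<35,7>
  3: (1,0).acc=0  regs=<0,0>
  4: (1,0).acc=0  regs=<0,0>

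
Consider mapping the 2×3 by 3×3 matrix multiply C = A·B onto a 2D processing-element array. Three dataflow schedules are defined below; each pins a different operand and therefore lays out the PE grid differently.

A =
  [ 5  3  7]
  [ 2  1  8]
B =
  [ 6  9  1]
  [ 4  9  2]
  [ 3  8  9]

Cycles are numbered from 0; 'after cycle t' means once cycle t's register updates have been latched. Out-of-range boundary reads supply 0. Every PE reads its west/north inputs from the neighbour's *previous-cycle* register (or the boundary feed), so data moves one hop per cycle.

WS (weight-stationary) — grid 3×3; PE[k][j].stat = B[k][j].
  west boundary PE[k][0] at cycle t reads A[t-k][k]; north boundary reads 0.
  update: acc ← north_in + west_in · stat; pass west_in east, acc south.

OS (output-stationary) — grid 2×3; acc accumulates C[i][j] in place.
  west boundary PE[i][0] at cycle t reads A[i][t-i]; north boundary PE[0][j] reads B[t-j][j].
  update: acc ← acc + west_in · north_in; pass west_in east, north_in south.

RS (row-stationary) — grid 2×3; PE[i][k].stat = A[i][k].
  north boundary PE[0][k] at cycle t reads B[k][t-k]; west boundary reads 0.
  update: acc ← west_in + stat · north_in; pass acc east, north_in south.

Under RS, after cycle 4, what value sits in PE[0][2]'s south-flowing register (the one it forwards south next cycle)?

register = 9

RS (2×3). Following PE[0][2] plus its west/north inputs:
  0: (0,1).acc=0  regs=<0,0>
  0: (0,2).acc=0  regs=<0,0>
  1: (0,1).acc=42  regs=<42,4>
  1: (0,2).acc=0  regs=<0,0>
  2: (0,1).acc=72  regs=<72,9>
  2: (0,2).acc=63  regs=<63,3>
  3: (0,1).acc=11  regs=<11,2>
  3: (0,2).acc=128  regs=<128,8>
  4: (0,1).acc=0  regs=<0,0>
  4: (0,2).acc=74  regs=<74,9>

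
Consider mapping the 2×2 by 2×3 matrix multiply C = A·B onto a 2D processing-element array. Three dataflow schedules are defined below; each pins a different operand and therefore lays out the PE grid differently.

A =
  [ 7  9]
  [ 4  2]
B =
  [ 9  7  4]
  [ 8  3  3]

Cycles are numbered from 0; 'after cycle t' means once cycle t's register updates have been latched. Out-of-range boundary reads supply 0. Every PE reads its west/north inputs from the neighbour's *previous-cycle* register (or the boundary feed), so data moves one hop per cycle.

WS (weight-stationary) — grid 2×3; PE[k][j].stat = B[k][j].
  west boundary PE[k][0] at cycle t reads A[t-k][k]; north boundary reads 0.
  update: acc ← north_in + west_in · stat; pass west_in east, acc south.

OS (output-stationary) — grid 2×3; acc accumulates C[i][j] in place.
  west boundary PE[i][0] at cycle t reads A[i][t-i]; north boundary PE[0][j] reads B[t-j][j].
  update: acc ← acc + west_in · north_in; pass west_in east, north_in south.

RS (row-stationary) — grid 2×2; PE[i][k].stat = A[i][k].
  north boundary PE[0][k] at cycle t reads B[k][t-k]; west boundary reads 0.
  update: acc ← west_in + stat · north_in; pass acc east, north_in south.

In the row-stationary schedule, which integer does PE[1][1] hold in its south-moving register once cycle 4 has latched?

register = 3

RS (2×2). Following PE[1][1] plus its west/north inputs:
  [0] (0,1) acc=0 (h:0 v:0)
  [0] (1,0) acc=0 (h:0 v:0)
  [0] (1,1) acc=0 (h:0 v:0)
  [1] (0,1) acc=135 (h:135 v:8)
  [1] (1,0) acc=36 (h:36 v:9)
  [1] (1,1) acc=0 (h:0 v:0)
  [2] (0,1) acc=76 (h:76 v:3)
  [2] (1,0) acc=28 (h:28 v:7)
  [2] (1,1) acc=52 (h:52 v:8)
  [3] (0,1) acc=55 (h:55 v:3)
  [3] (1,0) acc=16 (h:16 v:4)
  [3] (1,1) acc=34 (h:34 v:3)
  [4] (0,1) acc=0 (h:0 v:0)
  [4] (1,0) acc=0 (h:0 v:0)
  [4] (1,1) acc=22 (h:22 v:3)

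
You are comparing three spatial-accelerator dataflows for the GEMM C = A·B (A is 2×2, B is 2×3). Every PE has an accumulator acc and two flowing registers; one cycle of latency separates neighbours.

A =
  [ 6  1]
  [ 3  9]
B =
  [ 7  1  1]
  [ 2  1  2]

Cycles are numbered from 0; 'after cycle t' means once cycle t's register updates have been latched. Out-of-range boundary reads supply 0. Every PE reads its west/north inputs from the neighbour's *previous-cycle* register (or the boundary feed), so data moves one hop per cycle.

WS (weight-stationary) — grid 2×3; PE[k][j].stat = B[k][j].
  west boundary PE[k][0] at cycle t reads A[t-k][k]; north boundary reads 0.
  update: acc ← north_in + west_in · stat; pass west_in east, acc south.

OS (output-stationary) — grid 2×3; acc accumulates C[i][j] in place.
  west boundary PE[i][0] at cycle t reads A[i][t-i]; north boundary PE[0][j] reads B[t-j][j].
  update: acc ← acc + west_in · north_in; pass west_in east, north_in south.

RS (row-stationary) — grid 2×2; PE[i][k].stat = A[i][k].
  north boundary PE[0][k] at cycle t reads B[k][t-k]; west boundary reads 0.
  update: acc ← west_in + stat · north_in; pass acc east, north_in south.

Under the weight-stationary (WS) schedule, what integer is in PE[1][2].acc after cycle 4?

PE[1][2].acc = 21

WS 2×3: PE[1][2] cycle-by-cycle (with neighbour feeds):
  0: (0,2).acc=0  regs=<0,0>
  0: (1,1).acc=0  regs=<0,0>
  0: (1,2).acc=0  regs=<0,0>
  1: (0,2).acc=0  regs=<0,0>
  1: (1,1).acc=0  regs=<0,0>
  1: (1,2).acc=0  regs=<0,0>
  2: (0,2).acc=6  regs=<6,6>
  2: (1,1).acc=7  regs=<1,7>
  2: (1,2).acc=0  regs=<0,0>
  3: (0,2).acc=3  regs=<3,3>
  3: (1,1).acc=12  regs=<9,12>
  3: (1,2).acc=8  regs=<1,8>
  4: (0,2).acc=0  regs=<0,0>
  4: (1,1).acc=0  regs=<0,0>
  4: (1,2).acc=21  regs=<9,21>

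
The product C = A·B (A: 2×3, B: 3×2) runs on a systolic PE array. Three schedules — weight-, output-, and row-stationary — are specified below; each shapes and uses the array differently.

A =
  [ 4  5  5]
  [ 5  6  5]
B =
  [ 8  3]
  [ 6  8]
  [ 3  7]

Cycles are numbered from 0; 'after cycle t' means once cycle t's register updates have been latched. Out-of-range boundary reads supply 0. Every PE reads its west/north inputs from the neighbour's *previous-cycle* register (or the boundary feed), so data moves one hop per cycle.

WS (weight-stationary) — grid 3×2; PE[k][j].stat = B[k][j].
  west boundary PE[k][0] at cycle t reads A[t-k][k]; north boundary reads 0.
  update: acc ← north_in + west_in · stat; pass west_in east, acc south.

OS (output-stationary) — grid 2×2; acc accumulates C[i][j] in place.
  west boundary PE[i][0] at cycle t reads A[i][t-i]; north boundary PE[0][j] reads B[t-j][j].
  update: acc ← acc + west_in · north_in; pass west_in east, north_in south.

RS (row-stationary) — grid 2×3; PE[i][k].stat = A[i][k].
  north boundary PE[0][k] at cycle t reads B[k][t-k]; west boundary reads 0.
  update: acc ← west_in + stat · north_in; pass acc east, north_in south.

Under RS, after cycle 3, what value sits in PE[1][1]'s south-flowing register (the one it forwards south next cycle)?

Tracing RS — 2×3 array, target PE[1][1]:
  t=0 PE[0][1]: acc=0 h=0 v=0
  t=0 PE[1][0]: acc=0 h=0 v=0
  t=0 PE[1][1]: acc=0 h=0 v=0
  t=1 PE[0][1]: acc=62 h=62 v=6
  t=1 PE[1][0]: acc=40 h=40 v=8
  t=1 PE[1][1]: acc=0 h=0 v=0
  t=2 PE[0][1]: acc=52 h=52 v=8
  t=2 PE[1][0]: acc=15 h=15 v=3
  t=2 PE[1][1]: acc=76 h=76 v=6
  t=3 PE[0][1]: acc=0 h=0 v=0
  t=3 PE[1][0]: acc=0 h=0 v=0
  t=3 PE[1][1]: acc=63 h=63 v=8

register = 8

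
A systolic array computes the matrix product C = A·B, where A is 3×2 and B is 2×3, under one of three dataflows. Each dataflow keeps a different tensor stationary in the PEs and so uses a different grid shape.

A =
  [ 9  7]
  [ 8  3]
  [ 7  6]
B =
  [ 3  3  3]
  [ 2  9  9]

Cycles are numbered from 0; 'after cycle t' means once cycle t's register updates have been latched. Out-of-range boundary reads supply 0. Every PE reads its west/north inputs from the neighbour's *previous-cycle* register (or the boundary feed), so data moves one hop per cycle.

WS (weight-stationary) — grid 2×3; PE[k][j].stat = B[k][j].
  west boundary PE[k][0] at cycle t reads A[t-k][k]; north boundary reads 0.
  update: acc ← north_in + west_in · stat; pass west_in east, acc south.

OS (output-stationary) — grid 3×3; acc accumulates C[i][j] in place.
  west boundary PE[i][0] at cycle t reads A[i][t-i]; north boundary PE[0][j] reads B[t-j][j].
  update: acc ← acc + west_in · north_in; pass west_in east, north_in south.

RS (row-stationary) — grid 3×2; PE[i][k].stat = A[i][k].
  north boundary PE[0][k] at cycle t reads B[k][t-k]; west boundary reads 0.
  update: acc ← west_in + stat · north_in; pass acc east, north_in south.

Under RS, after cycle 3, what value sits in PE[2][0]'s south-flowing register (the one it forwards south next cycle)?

register = 3

RS 3×2: PE[2][0] cycle-by-cycle (with neighbour feeds):
  step 0 · PE1,0: acc=0; fwd→0 fwd↓0
  step 0 · PE2,0: acc=0; fwd→0 fwd↓0
  step 1 · PE1,0: acc=24; fwd→24 fwd↓3
  step 1 · PE2,0: acc=0; fwd→0 fwd↓0
  step 2 · PE1,0: acc=24; fwd→24 fwd↓3
  step 2 · PE2,0: acc=21; fwd→21 fwd↓3
  step 3 · PE1,0: acc=24; fwd→24 fwd↓3
  step 3 · PE2,0: acc=21; fwd→21 fwd↓3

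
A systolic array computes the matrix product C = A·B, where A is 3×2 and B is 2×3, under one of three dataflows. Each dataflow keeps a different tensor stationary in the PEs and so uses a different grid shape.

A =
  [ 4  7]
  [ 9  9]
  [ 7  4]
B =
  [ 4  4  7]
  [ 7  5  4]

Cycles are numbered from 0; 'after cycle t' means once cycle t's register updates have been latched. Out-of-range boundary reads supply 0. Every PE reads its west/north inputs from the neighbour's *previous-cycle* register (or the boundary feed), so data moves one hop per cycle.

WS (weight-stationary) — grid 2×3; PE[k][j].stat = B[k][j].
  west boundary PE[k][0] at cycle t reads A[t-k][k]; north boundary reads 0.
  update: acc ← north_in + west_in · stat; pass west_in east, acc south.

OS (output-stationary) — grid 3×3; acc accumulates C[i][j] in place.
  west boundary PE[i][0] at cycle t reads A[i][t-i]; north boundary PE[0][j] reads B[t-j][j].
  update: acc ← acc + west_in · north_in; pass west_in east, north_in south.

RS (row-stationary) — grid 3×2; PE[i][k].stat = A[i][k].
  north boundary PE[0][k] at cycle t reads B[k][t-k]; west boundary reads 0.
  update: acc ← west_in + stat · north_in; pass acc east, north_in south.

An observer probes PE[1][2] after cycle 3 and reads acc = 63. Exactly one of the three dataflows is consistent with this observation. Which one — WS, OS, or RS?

WS [2×3] PE[1][2] across cycles:
  @0  [1,2]  acc 0  |  →0  ↓0
  @1  [1,2]  acc 0  |  →0  ↓0
  @2  [1,2]  acc 0  |  →0  ↓0
  @3  [1,2]  acc 56  |  →7  ↓56
OS [3×3] PE[1][2] across cycles:
  @0  [1,2]  acc 0  |  →0  ↓0
  @1  [1,2]  acc 0  |  →0  ↓0
  @2  [1,2]  acc 0  |  →0  ↓0
  @3  [1,2]  acc 63  |  →9  ↓7
RS (3×2): PE[1][2] does not exist.

dataflow = OS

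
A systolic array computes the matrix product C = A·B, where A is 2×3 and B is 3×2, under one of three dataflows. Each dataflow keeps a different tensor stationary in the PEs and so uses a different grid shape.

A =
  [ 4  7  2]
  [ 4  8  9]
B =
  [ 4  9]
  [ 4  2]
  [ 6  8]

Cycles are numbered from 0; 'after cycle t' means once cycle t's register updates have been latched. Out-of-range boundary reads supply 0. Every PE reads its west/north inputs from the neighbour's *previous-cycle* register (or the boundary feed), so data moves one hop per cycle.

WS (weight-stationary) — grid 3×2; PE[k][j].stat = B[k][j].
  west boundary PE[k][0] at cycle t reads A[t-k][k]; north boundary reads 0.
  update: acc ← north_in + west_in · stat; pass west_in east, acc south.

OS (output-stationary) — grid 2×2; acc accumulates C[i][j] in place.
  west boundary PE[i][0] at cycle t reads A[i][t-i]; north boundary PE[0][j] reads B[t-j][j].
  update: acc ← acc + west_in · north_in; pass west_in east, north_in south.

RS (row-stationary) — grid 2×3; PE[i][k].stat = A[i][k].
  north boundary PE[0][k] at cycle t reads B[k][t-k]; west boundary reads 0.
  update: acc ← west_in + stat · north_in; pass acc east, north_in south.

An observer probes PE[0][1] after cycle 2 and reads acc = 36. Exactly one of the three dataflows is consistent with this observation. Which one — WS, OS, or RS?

dataflow = WS

WS (3×2 grid), PE[0][1]:
  cycle 0: PE[0][1] → acc 0, east 0, south 0
  cycle 1: PE[0][1] → acc 36, east 4, south 36
  cycle 2: PE[0][1] → acc 36, east 4, south 36
OS (2×2 grid), PE[0][1]:
  cycle 0: PE[0][1] → acc 0, east 0, south 0
  cycle 1: PE[0][1] → acc 36, east 4, south 9
  cycle 2: PE[0][1] → acc 50, east 7, south 2
RS (2×3 grid), PE[0][1]:
  cycle 0: PE[0][1] → acc 0, east 0, south 0
  cycle 1: PE[0][1] → acc 44, east 44, south 4
  cycle 2: PE[0][1] → acc 50, east 50, south 2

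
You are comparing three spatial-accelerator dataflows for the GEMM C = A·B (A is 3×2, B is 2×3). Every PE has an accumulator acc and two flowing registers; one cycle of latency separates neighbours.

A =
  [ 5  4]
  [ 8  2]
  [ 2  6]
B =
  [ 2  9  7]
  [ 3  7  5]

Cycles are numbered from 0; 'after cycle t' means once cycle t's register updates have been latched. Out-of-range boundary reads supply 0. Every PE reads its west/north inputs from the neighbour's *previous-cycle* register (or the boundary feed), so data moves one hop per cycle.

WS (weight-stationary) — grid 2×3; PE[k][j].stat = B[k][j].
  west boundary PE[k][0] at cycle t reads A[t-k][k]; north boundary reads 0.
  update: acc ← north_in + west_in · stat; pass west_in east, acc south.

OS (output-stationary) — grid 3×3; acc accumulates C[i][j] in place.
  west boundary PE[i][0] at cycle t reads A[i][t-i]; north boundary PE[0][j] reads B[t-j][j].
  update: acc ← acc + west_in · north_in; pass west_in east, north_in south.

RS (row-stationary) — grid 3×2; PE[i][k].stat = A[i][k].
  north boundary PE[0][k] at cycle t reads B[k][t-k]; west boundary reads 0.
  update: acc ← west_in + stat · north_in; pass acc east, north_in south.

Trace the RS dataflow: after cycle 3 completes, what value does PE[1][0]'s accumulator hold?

Tracing RS — 3×2 array, target PE[1][0]:
  0: (0,0).acc=10  regs=<10,2>
  0: (1,0).acc=0  regs=<0,0>
  1: (0,0).acc=45  regs=<45,9>
  1: (1,0).acc=16  regs=<16,2>
  2: (0,0).acc=35  regs=<35,7>
  2: (1,0).acc=72  regs=<72,9>
  3: (0,0).acc=0  regs=<0,0>
  3: (1,0).acc=56  regs=<56,7>

PE[1][0].acc = 56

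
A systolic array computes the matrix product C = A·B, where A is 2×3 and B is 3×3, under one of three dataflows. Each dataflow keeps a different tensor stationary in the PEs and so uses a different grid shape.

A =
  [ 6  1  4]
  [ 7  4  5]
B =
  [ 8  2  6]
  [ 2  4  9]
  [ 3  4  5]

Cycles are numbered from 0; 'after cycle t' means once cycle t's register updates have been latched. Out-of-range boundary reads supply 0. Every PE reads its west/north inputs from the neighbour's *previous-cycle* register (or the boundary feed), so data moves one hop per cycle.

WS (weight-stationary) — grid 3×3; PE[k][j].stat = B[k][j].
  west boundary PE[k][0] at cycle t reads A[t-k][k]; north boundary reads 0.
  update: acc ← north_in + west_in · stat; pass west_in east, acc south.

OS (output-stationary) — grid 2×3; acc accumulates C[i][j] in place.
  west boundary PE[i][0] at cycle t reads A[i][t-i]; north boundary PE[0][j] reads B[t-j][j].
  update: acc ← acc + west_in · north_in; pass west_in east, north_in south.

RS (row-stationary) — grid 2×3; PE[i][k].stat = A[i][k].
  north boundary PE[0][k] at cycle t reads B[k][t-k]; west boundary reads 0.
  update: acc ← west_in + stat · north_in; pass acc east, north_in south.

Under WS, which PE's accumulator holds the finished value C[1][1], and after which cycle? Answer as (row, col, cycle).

(row, col, cycle) = (2, 1, 4)

Under WS, C[1][1] lands at PE[2][1]:
  cycle 0: PE[2][1] → acc 0, east 0, south 0
  cycle 1: PE[2][1] → acc 0, east 0, south 0
  cycle 2: PE[2][1] → acc 0, east 0, south 0
  cycle 3: PE[2][1] → acc 32, east 4, south 32
  cycle 4: PE[2][1] → acc 50, east 5, south 50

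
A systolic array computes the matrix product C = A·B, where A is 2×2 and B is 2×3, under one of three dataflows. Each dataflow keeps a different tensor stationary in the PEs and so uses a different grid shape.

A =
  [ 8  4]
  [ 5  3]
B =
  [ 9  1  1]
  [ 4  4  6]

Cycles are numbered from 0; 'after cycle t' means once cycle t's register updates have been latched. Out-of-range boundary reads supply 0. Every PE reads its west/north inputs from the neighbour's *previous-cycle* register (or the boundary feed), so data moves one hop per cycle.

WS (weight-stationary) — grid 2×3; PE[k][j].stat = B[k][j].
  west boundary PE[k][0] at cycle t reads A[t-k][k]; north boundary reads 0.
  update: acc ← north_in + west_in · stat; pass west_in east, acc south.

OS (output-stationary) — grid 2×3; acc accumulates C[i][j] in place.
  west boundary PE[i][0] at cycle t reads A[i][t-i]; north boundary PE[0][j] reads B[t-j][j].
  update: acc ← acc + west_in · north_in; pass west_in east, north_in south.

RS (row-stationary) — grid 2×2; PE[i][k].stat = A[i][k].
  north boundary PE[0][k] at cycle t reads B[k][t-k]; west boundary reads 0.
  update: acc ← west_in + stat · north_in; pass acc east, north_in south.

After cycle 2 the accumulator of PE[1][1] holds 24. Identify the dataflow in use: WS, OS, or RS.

dataflow = WS

WS [2×3] PE[1][1] across cycles:
  @0  [1,1]  acc 0  |  →0  ↓0
  @1  [1,1]  acc 0  |  →0  ↓0
  @2  [1,1]  acc 24  |  →4  ↓24
OS [2×3] PE[1][1] across cycles:
  @0  [1,1]  acc 0  |  →0  ↓0
  @1  [1,1]  acc 0  |  →0  ↓0
  @2  [1,1]  acc 5  |  →5  ↓1
RS [2×2] PE[1][1] across cycles:
  @0  [1,1]  acc 0  |  →0  ↓0
  @1  [1,1]  acc 0  |  →0  ↓0
  @2  [1,1]  acc 57  |  →57  ↓4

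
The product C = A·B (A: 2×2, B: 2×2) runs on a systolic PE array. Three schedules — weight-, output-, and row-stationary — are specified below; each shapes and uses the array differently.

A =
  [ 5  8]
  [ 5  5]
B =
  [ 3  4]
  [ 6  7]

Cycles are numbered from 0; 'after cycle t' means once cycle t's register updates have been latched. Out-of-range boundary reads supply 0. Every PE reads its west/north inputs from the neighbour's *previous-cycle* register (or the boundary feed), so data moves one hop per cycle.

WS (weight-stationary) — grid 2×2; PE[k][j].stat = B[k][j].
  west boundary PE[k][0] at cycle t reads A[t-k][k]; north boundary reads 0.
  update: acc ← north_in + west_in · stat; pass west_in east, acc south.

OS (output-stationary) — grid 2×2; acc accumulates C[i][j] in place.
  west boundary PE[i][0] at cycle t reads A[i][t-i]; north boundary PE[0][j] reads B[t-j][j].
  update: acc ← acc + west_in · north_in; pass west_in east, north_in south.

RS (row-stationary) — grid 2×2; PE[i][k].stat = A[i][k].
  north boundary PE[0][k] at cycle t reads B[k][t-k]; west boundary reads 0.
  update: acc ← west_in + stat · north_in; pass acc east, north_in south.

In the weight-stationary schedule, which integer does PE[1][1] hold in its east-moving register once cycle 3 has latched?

register = 5

WS 2×2: PE[1][1] cycle-by-cycle (with neighbour feeds):
  t=0 PE[0][1]: acc=0 h=0 v=0
  t=0 PE[1][0]: acc=0 h=0 v=0
  t=0 PE[1][1]: acc=0 h=0 v=0
  t=1 PE[0][1]: acc=20 h=5 v=20
  t=1 PE[1][0]: acc=63 h=8 v=63
  t=1 PE[1][1]: acc=0 h=0 v=0
  t=2 PE[0][1]: acc=20 h=5 v=20
  t=2 PE[1][0]: acc=45 h=5 v=45
  t=2 PE[1][1]: acc=76 h=8 v=76
  t=3 PE[0][1]: acc=0 h=0 v=0
  t=3 PE[1][0]: acc=0 h=0 v=0
  t=3 PE[1][1]: acc=55 h=5 v=55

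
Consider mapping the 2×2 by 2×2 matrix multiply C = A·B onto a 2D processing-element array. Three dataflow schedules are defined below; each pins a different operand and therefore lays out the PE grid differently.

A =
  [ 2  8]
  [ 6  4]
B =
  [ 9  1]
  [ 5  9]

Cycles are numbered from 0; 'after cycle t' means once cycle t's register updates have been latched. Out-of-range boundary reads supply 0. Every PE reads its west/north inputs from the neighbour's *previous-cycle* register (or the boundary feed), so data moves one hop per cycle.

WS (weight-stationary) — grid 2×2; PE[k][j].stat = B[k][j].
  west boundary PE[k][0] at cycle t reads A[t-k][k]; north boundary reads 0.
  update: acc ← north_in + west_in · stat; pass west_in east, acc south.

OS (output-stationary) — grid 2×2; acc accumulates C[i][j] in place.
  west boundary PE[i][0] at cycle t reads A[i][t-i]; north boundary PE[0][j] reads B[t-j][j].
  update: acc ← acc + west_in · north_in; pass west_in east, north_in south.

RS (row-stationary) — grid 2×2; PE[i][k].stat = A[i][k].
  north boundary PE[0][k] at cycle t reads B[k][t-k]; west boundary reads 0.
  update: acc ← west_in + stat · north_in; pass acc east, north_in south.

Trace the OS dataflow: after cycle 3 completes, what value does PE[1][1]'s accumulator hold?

OS 2×2: PE[1][1] cycle-by-cycle (with neighbour feeds):
  step 0 · PE0,1: acc=0; fwd→0 fwd↓0
  step 0 · PE1,0: acc=0; fwd→0 fwd↓0
  step 0 · PE1,1: acc=0; fwd→0 fwd↓0
  step 1 · PE0,1: acc=2; fwd→2 fwd↓1
  step 1 · PE1,0: acc=54; fwd→6 fwd↓9
  step 1 · PE1,1: acc=0; fwd→0 fwd↓0
  step 2 · PE0,1: acc=74; fwd→8 fwd↓9
  step 2 · PE1,0: acc=74; fwd→4 fwd↓5
  step 2 · PE1,1: acc=6; fwd→6 fwd↓1
  step 3 · PE0,1: acc=74; fwd→0 fwd↓0
  step 3 · PE1,0: acc=74; fwd→0 fwd↓0
  step 3 · PE1,1: acc=42; fwd→4 fwd↓9

PE[1][1].acc = 42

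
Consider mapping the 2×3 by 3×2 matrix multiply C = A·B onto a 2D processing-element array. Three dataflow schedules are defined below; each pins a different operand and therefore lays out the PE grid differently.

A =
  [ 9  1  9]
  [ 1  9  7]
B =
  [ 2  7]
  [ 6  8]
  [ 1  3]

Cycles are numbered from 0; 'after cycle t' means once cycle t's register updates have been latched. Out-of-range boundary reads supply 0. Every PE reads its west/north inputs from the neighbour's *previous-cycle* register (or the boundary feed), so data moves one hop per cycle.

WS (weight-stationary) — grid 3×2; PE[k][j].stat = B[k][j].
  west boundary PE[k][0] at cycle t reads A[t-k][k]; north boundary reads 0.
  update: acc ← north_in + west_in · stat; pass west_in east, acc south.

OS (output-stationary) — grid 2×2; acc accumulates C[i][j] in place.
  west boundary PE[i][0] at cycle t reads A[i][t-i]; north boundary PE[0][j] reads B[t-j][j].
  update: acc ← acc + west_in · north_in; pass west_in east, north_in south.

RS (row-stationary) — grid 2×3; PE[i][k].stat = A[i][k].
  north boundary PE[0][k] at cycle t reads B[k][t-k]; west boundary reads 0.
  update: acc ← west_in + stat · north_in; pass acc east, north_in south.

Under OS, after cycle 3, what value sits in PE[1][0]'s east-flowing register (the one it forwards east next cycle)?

register = 7

OS 2×2: PE[1][0] cycle-by-cycle (with neighbour feeds):
  after 0 — PE[0][0] acc=18, pass-E 9, pass-S 2
  after 0 — PE[1][0] acc=0, pass-E 0, pass-S 0
  after 1 — PE[0][0] acc=24, pass-E 1, pass-S 6
  after 1 — PE[1][0] acc=2, pass-E 1, pass-S 2
  after 2 — PE[0][0] acc=33, pass-E 9, pass-S 1
  after 2 — PE[1][0] acc=56, pass-E 9, pass-S 6
  after 3 — PE[0][0] acc=33, pass-E 0, pass-S 0
  after 3 — PE[1][0] acc=63, pass-E 7, pass-S 1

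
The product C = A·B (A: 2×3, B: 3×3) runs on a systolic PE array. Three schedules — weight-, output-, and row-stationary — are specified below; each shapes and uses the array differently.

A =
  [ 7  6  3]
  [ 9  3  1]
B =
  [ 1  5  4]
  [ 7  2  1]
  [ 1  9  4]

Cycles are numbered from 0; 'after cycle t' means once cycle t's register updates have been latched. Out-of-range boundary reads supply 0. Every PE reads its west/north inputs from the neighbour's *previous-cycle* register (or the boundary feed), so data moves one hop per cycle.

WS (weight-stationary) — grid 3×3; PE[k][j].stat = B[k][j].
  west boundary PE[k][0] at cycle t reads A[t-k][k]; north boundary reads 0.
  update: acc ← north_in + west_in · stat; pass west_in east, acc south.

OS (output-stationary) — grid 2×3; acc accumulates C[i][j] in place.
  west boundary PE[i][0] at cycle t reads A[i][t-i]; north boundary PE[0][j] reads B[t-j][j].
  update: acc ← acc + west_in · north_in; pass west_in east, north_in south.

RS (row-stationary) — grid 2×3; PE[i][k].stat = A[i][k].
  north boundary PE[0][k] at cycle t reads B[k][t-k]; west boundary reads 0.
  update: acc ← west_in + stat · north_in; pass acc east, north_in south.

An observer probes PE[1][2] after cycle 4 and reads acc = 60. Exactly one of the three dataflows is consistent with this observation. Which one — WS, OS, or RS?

WS [3×3] PE[1][2] across cycles:
  @0  [1,2]  acc 0  |  →0  ↓0
  @1  [1,2]  acc 0  |  →0  ↓0
  @2  [1,2]  acc 0  |  →0  ↓0
  @3  [1,2]  acc 34  |  →6  ↓34
  @4  [1,2]  acc 39  |  →3  ↓39
OS [2×3] PE[1][2] across cycles:
  @0  [1,2]  acc 0  |  →0  ↓0
  @1  [1,2]  acc 0  |  →0  ↓0
  @2  [1,2]  acc 0  |  →0  ↓0
  @3  [1,2]  acc 36  |  →9  ↓4
  @4  [1,2]  acc 39  |  →3  ↓1
RS [2×3] PE[1][2] across cycles:
  @0  [1,2]  acc 0  |  →0  ↓0
  @1  [1,2]  acc 0  |  →0  ↓0
  @2  [1,2]  acc 0  |  →0  ↓0
  @3  [1,2]  acc 31  |  →31  ↓1
  @4  [1,2]  acc 60  |  →60  ↓9

dataflow = RS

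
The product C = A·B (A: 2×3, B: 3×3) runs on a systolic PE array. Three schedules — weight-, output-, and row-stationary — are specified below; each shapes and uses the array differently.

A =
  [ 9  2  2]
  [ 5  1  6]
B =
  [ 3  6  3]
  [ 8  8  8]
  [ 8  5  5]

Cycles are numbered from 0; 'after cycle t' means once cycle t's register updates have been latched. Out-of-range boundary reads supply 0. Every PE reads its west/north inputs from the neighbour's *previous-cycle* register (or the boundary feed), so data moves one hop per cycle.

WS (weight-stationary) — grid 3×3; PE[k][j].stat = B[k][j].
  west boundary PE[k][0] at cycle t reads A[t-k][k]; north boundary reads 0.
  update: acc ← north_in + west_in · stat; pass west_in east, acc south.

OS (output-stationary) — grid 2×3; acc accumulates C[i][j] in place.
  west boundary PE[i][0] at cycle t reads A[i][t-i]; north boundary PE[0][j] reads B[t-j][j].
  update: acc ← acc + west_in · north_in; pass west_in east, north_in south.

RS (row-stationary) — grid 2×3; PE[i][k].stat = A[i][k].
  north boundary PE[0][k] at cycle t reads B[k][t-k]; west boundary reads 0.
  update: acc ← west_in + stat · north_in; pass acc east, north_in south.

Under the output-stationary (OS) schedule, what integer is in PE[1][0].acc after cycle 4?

OS on a 2×3 grid — tracing PE[1][0] and its feeders:
  @0  [0,0]  acc 27  |  →9  ↓3
  @0  [1,0]  acc 0  |  →0  ↓0
  @1  [0,0]  acc 43  |  →2  ↓8
  @1  [1,0]  acc 15  |  →5  ↓3
  @2  [0,0]  acc 59  |  →2  ↓8
  @2  [1,0]  acc 23  |  →1  ↓8
  @3  [0,0]  acc 59  |  →0  ↓0
  @3  [1,0]  acc 71  |  →6  ↓8
  @4  [0,0]  acc 59  |  →0  ↓0
  @4  [1,0]  acc 71  |  →0  ↓0

PE[1][0].acc = 71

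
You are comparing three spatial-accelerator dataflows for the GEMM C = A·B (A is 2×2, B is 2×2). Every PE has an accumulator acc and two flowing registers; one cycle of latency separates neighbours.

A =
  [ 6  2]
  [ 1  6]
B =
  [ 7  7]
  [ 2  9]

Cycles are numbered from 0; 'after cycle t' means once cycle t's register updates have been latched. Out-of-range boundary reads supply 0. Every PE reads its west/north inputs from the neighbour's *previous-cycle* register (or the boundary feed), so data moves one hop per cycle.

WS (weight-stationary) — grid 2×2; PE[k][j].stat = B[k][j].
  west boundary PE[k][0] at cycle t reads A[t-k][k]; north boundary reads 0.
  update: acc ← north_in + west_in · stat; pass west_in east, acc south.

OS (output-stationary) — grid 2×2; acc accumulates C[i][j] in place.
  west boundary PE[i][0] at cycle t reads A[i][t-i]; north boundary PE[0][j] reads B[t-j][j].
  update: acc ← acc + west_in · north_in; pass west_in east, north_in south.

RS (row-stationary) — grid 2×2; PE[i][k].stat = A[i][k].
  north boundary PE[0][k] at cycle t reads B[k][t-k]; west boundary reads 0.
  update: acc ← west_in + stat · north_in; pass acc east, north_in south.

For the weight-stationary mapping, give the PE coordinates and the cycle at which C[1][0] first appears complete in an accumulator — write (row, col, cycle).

WS — PE[1][0] is where C[1][0] collects:
  0: (1,0).acc=0  regs=<0,0>
  1: (1,0).acc=46  regs=<2,46>
  2: (1,0).acc=19  regs=<6,19>

(row, col, cycle) = (1, 0, 2)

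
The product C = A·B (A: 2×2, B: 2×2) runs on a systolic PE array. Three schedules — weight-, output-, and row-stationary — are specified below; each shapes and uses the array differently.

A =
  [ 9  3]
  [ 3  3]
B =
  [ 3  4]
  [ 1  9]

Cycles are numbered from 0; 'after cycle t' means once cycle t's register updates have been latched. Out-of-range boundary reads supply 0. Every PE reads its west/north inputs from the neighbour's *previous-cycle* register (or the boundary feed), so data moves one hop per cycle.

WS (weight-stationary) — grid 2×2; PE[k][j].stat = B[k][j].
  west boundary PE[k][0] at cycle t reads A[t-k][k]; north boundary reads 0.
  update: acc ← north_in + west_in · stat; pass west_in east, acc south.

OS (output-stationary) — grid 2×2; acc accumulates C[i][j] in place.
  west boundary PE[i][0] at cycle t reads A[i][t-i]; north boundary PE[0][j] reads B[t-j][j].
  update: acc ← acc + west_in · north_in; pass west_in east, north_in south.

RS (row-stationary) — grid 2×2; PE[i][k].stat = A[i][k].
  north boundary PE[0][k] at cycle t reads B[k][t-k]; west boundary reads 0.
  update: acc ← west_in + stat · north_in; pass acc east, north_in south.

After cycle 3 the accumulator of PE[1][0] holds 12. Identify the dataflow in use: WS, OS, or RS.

Under WS (2×2), PE[1][0]:
  cycle 0: PE[1][0] → acc 0, east 0, south 0
  cycle 1: PE[1][0] → acc 30, east 3, south 30
  cycle 2: PE[1][0] → acc 12, east 3, south 12
  cycle 3: PE[1][0] → acc 0, east 0, south 0
Under OS (2×2), PE[1][0]:
  cycle 0: PE[1][0] → acc 0, east 0, south 0
  cycle 1: PE[1][0] → acc 9, east 3, south 3
  cycle 2: PE[1][0] → acc 12, east 3, south 1
  cycle 3: PE[1][0] → acc 12, east 0, south 0
Under RS (2×2), PE[1][0]:
  cycle 0: PE[1][0] → acc 0, east 0, south 0
  cycle 1: PE[1][0] → acc 9, east 9, south 3
  cycle 2: PE[1][0] → acc 12, east 12, south 4
  cycle 3: PE[1][0] → acc 0, east 0, south 0

dataflow = OS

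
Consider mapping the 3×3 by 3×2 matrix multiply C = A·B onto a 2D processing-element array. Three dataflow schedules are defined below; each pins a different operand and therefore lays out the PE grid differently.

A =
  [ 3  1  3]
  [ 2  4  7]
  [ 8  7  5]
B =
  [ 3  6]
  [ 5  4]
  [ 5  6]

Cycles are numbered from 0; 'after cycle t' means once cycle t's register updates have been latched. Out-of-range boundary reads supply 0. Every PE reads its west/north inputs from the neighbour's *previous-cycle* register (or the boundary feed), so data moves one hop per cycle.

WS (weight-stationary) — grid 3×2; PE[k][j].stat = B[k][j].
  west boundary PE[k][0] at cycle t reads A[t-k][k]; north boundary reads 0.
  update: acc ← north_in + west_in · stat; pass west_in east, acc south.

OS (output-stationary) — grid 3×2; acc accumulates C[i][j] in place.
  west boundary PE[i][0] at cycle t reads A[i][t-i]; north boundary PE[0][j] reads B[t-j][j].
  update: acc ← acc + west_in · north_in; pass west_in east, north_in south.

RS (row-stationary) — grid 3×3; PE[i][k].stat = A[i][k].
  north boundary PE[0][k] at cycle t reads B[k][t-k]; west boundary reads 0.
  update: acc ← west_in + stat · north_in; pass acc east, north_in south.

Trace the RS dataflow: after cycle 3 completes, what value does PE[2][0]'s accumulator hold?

PE[2][0].acc = 48

Tracing RS — 3×3 array, target PE[2][0]:
  c0 r1c0: 0 / 0 / 0
  c0 r2c0: 0 / 0 / 0
  c1 r1c0: 6 / 6 / 3
  c1 r2c0: 0 / 0 / 0
  c2 r1c0: 12 / 12 / 6
  c2 r2c0: 24 / 24 / 3
  c3 r1c0: 0 / 0 / 0
  c3 r2c0: 48 / 48 / 6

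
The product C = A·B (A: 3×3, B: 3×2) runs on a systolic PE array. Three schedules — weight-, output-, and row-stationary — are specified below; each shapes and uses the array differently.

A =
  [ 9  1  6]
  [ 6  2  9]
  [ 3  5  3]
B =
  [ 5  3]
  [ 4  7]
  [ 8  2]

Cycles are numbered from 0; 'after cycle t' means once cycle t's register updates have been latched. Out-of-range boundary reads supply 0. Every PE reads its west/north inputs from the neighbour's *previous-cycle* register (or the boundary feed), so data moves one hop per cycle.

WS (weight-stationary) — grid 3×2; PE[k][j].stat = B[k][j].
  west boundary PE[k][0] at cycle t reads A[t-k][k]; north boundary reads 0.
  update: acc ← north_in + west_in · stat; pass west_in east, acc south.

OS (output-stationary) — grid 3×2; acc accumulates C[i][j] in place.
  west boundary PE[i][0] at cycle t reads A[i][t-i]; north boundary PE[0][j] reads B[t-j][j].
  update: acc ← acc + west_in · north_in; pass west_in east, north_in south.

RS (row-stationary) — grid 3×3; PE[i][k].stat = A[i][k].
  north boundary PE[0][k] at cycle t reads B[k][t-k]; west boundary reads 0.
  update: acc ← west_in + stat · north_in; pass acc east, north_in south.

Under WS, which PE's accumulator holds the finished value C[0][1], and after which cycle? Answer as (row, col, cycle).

WS: C[0][1] accumulates in PE[2][1]:
  after 0 — PE[2][1] acc=0, pass-E 0, pass-S 0
  after 1 — PE[2][1] acc=0, pass-E 0, pass-S 0
  after 2 — PE[2][1] acc=0, pass-E 0, pass-S 0
  after 3 — PE[2][1] acc=46, pass-E 6, pass-S 46

(row, col, cycle) = (2, 1, 3)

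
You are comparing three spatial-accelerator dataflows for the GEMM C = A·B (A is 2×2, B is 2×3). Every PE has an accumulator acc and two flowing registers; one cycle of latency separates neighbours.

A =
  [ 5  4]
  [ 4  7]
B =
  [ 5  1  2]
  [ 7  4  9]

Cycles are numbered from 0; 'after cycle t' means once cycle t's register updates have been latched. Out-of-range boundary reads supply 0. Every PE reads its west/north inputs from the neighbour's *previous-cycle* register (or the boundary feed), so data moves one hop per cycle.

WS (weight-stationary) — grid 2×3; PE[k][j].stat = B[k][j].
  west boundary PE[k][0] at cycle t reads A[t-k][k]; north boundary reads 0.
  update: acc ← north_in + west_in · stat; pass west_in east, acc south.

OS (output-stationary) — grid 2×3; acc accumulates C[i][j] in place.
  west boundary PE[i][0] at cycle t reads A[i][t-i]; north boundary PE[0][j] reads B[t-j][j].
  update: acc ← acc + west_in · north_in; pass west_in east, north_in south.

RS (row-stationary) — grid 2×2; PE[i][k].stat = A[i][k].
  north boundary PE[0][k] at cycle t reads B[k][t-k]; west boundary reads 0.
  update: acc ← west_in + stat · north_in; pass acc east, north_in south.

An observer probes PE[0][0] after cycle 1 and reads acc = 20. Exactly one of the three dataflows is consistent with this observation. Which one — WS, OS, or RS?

Under WS (2×3), PE[0][0]:
  0: (0,0).acc=25  regs=<5,25>
  1: (0,0).acc=20  regs=<4,20>
Under OS (2×3), PE[0][0]:
  0: (0,0).acc=25  regs=<5,5>
  1: (0,0).acc=53  regs=<4,7>
Under RS (2×2), PE[0][0]:
  0: (0,0).acc=25  regs=<25,5>
  1: (0,0).acc=5  regs=<5,1>

dataflow = WS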